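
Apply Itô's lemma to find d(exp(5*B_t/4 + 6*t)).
d(exp(5*B_t/4 + 6*t)) = (217*exp(5*B_t/4 + 6*t)/32) dt + (5*exp(5*B_t/4 + 6*t)/4) dB_t

Itô's formula for f(t, x): d f(t, B_t) = (f_t + (1/2) f_xx) dt + f_x dB_t. Compute partials of f(t, x) = exp(6*t + 5*x/4):
  f_t(t,x)  = 6*exp(6*t + 5*x/4)
  f_x(t,x)  = 5*exp(6*t + 5*x/4)/4
  f_xx(t,x) = 25*exp(6*t + 5*x/4)/16
Assemble drift = f_t + (1/2) f_xx = 217*exp(6*t + 5*x/4)/32 and diffusion = f_x = 5*exp(6*t + 5*x/4)/4. Substituting x = B_t:
  d(exp(5*B_t/4 + 6*t)) = (217*exp(5*B_t/4 + 6*t)/32) dt + (5*exp(5*B_t/4 + 6*t)/4) dB_t.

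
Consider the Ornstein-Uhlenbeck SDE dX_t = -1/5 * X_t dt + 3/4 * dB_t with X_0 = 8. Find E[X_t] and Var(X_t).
E[X_t] = 8*exp(-t/5); Var(X_t) = 45/32 - 45*exp(-2*t/5)/32

The OU SDE dX = -theta X dt + sigma dB admits the integrating factor exp(theta t): d(exp(theta t) X_t) = sigma exp(theta t) dB_t. Integrating from 0 to t:
  X_t = x_0 * exp(-theta t) + sigma * int_0^t exp(-theta (t-s)) dB_s.
The Itô integral has mean 0 and (by the Itô isometry) variance sigma^2 * int_0^t exp(-2 theta (t - s)) ds = sigma^2 * (1 - exp(-2 theta t)) / (2 theta).
With theta = 1/5, sigma = 3/4, x_0 = 8:
  E[X_t] = 8 * exp(-1/5 t) = 8*exp(-t/5)
  Var(X_t) = (3/4)^2 * (1 - exp(-2*1/5 t)) / (2 * 1/5) = 45/32 - 45*exp(-2*t/5)/32.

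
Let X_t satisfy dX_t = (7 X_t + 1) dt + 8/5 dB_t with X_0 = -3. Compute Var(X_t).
Var(X_t) = 32*exp(14*t)/175 - 32/175

The variance V(t) = Var(X_t) satisfies V'(t) = 2 a V(t) + c^2 with V(0) = 0 (drift coefficient is linear in X, diffusion is constant). With a = 7, c = 8/5, the solution is
  V(t) = (c^2 / (2 a)) * (exp(2 a t) - 1)
       = ((8/5)^2 / (2*7)) * (exp(14 t) - 1)
       = 32*exp(14*t)/175 - 32/175.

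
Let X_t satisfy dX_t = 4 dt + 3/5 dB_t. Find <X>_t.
<X>_t = 9*t/25

For an Itô process dX_t = a(t) dt + b(t) dB_t, the quadratic variation is <X>_t = int_0^t b(s)^2 ds (the drift term does not contribute). Here b(s) = 3/5, so
  b(s)^2 = 9/25.
Integrating from 0 to t:
  <X>_t = int_0^t (9/25) ds = 9*t/25.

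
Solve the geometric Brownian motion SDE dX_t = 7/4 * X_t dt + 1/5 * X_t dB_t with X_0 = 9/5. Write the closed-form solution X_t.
X_t = 9/5 * exp((173/100) * t + (1/5) * B_t)

For GBM dX = mu X dt + sigma X dB with X_0 = x_0, apply Itô to Y = log X: dY = (mu - sigma^2/2) dt + sigma dB, so Y_t = log(x_0) + (mu - sigma^2/2) t + sigma B_t and hence X_t = x_0 * exp((mu - sigma^2/2) t + sigma B_t).
With mu = 7/4, sigma = 1/5, x_0 = 9/5, this gives:
  X_t = 9/5 * exp((173/100) * t + (1/5) * B_t).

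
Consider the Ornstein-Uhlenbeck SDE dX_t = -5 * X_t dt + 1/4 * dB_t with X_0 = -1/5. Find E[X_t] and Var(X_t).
E[X_t] = -exp(-5*t)/5; Var(X_t) = 1/160 - exp(-10*t)/160

The OU SDE dX = -theta X dt + sigma dB admits the integrating factor exp(theta t): d(exp(theta t) X_t) = sigma exp(theta t) dB_t. Integrating from 0 to t:
  X_t = x_0 * exp(-theta t) + sigma * int_0^t exp(-theta (t-s)) dB_s.
The Itô integral has mean 0 and (by the Itô isometry) variance sigma^2 * int_0^t exp(-2 theta (t - s)) ds = sigma^2 * (1 - exp(-2 theta t)) / (2 theta).
With theta = 5, sigma = 1/4, x_0 = -1/5:
  E[X_t] = -1/5 * exp(-5 t) = -exp(-5*t)/5
  Var(X_t) = (1/4)^2 * (1 - exp(-2*5 t)) / (2 * 5) = 1/160 - exp(-10*t)/160.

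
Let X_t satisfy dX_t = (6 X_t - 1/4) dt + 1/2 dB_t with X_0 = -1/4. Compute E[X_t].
E[X_t] = 1/24 - 7*exp(6*t)/24

Taking expectations and using E[dB_t] = 0, the mean m(t) = E[X_t] satisfies the ODE m'(t) = a m(t) + b with m(0) = x_0. With a = 6, b = -1/4, x_0 = -1/4, the solution is
  m(t) = x_0 * exp(a t) + (b/a) * (exp(a t) - 1)
       = (-1/4) * exp(6 t) + ((-1/4)/6) * (exp(6 t) - 1)
       = 1/24 - 7*exp(6*t)/24.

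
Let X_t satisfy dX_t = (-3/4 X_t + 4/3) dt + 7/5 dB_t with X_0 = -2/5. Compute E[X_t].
E[X_t] = 16/9 - 98*exp(-3*t/4)/45

Taking expectations and using E[dB_t] = 0, the mean m(t) = E[X_t] satisfies the ODE m'(t) = a m(t) + b with m(0) = x_0. With a = -3/4, b = 4/3, x_0 = -2/5, the solution is
  m(t) = x_0 * exp(a t) + (b/a) * (exp(a t) - 1)
       = (-2/5) * exp((-3/4) t) + ((4/3)/(-3/4)) * (exp((-3/4) t) - 1)
       = 16/9 - 98*exp(-3*t/4)/45.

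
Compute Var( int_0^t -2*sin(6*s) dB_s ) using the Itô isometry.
Var = 2*t - sin(12*t)/6

The Itô integral of a deterministic integrand f(s) has mean 0 because each increment f(s) * (B_{s+ds} - B_s) has mean 0. By the Itô isometry:
  Var( int_0^t f(s) dB_s ) = E[ (int_0^t f(s) dB_s)^2 ] = int_0^t f(s)^2 ds.
Here f(s) = -2*sin(6*s), so f(s)^2 = 4*sin(6*s)^2. Integrate:
  int_0^t (4*sin(6*s)^2) ds = 2*t - sin(12*t)/6.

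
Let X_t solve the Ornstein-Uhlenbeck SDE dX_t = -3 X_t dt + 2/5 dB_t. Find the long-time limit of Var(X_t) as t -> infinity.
lim Var(X_t) = 2/75

The OU SDE dX = -theta X dt + sigma dB admits the integrating factor exp(theta t): d(exp(theta t) X_t) = sigma exp(theta t) dB_t. Integrating from 0 to t gives X_t = x_0 * exp(-theta t) + sigma * int_0^t exp(-theta (t-s)) dB_s for any initial x_0. The Itô integral has variance (by the Itô isometry) sigma^2 * int_0^t exp(-2 theta (t - s)) ds = sigma^2 * (1 - exp(-2 theta t)) / (2 theta), independent of x_0.
With theta = 3, sigma = 2/5:
  Var(X_t) = (2/5)^2 * (1 - exp(-2*3 t)) / (2 * 3) = 2/75 - 2*exp(-6*t)/75.
As t -> infinity, exp(-2*3 t) -> 0, so the stationary variance is sigma^2 / (2 theta) = 2/75.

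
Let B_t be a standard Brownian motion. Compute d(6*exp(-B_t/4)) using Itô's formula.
d(6*exp(-B_t/4)) = (3*exp(-B_t/4)/16) dt + (-3*exp(-B_t/4)/2) dB_t

Itô's formula for f(B_t) gives d f(B_t) = f'(B_t) dB_t + (1/2) f''(B_t) dt. Compute derivatives of f(x) = 6*exp(-x/4):
  f'(x)  = -3*exp(-x/4)/2
  f''(x) = 3*exp(-x/4)/8
Substitute x = B_t and multiply the f'' term by 1/2:
  drift     = (1/2) * (3*exp(-x/4)/8) evaluated at B_t = 3*exp(-B_t/4)/16
  diffusion = (-3*exp(-x/4)/2) evaluated at B_t = -3*exp(-B_t/4)/2
Therefore d(6*exp(-B_t/4)) = (3*exp(-B_t/4)/16) dt + (-3*exp(-B_t/4)/2) dB_t.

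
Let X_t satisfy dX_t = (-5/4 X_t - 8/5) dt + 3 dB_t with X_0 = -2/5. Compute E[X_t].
E[X_t] = -32/25 + 22*exp(-5*t/4)/25

Taking expectations and using E[dB_t] = 0, the mean m(t) = E[X_t] satisfies the ODE m'(t) = a m(t) + b with m(0) = x_0. With a = -5/4, b = -8/5, x_0 = -2/5, the solution is
  m(t) = x_0 * exp(a t) + (b/a) * (exp(a t) - 1)
       = (-2/5) * exp((-5/4) t) + ((-8/5)/(-5/4)) * (exp((-5/4) t) - 1)
       = -32/25 + 22*exp(-5*t/4)/25.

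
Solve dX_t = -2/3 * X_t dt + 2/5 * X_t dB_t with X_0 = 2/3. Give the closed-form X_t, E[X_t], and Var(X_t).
X_t = 2/3 * exp((-56/75) t + (2/5) B_t); E[X_t] = 2*exp(-2*t/3)/3; Var(X_t) = (4*exp(4*t/25) - 4)*exp(-4*t/3)/9

For GBM dX = mu X dt + sigma X dB with X_0 = x_0, apply Itô to Y = log X: dY = (mu - sigma^2/2) dt + sigma dB, so Y_t = log(x_0) + (mu - sigma^2/2) t + sigma B_t and hence X_t = x_0 * exp((mu - sigma^2/2) t + sigma B_t).
With mu = -2/3, sigma = 2/5, x_0 = 2/3, this gives:
  X_t = 2/3 * exp((-56/75) * t + (2/5) * B_t).
Since sigma*B_t ~ Normal(0, sigma^2 t), E[exp(sigma*B_t)] = exp(sigma^2 t / 2); so E[X_t] = x_0 * exp((mu - sigma^2/2) t) * exp(sigma^2 t / 2) = x_0 * exp(mu t) = 2*exp(-2*t/3)/3.
Var(X_t) = E[X_t^2] - (E[X_t])^2 = x_0^2 * exp(2 mu t) * (exp(sigma^2 t) - 1) = (4*exp(4*t/25) - 4)*exp(-4*t/3)/9.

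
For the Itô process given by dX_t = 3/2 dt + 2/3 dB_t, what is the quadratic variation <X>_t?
<X>_t = 4*t/9

For an Itô process dX_t = a(t) dt + b(t) dB_t, the quadratic variation is <X>_t = int_0^t b(s)^2 ds (the drift term does not contribute). Here b(s) = 2/3, so
  b(s)^2 = 4/9.
Integrating from 0 to t:
  <X>_t = int_0^t (4/9) ds = 4*t/9.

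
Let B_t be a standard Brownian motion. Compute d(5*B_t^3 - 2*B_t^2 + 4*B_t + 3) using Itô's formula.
d(5*B_t^3 - 2*B_t^2 + 4*B_t + 3) = (15*B_t - 2) dt + (15*B_t^2 - 4*B_t + 4) dB_t

Itô's formula for f(B_t) gives d f(B_t) = f'(B_t) dB_t + (1/2) f''(B_t) dt. Compute derivatives of f(x) = 5*x^3 - 2*x^2 + 4*x + 3:
  f'(x)  = 15*x^2 - 4*x + 4
  f''(x) = 30*x - 4
Substitute x = B_t and multiply the f'' term by 1/2:
  drift     = (1/2) * (30*x - 4) evaluated at B_t = 15*B_t - 2
  diffusion = (15*x^2 - 4*x + 4) evaluated at B_t = 15*B_t^2 - 4*B_t + 4
Therefore d(5*B_t^3 - 2*B_t^2 + 4*B_t + 3) = (15*B_t - 2) dt + (15*B_t^2 - 4*B_t + 4) dB_t.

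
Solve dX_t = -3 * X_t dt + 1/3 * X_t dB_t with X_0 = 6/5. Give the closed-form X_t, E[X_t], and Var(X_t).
X_t = 6/5 * exp((-55/18) t + (1/3) B_t); E[X_t] = 6*exp(-3*t)/5; Var(X_t) = (36*exp(t/9) - 36)*exp(-6*t)/25

For GBM dX = mu X dt + sigma X dB with X_0 = x_0, apply Itô to Y = log X: dY = (mu - sigma^2/2) dt + sigma dB, so Y_t = log(x_0) + (mu - sigma^2/2) t + sigma B_t and hence X_t = x_0 * exp((mu - sigma^2/2) t + sigma B_t).
With mu = -3, sigma = 1/3, x_0 = 6/5, this gives:
  X_t = 6/5 * exp((-55/18) * t + (1/3) * B_t).
Since sigma*B_t ~ Normal(0, sigma^2 t), E[exp(sigma*B_t)] = exp(sigma^2 t / 2); so E[X_t] = x_0 * exp((mu - sigma^2/2) t) * exp(sigma^2 t / 2) = x_0 * exp(mu t) = 6*exp(-3*t)/5.
Var(X_t) = E[X_t^2] - (E[X_t])^2 = x_0^2 * exp(2 mu t) * (exp(sigma^2 t) - 1) = (36*exp(t/9) - 36)*exp(-6*t)/25.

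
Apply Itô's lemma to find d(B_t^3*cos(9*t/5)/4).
d(B_t^3*cos(9*t/5)/4) = (3*B_t*(-3*B_t^2*sin(9*t/5) + 5*cos(9*t/5))/20) dt + (3*B_t^2*cos(9*t/5)/4) dB_t

Itô's formula for f(t, x): d f(t, B_t) = (f_t + (1/2) f_xx) dt + f_x dB_t. Compute partials of f(t, x) = x^3*cos(9*t/5)/4:
  f_t(t,x)  = -9*x^3*sin(9*t/5)/20
  f_x(t,x)  = 3*x^2*cos(9*t/5)/4
  f_xx(t,x) = 3*x*cos(9*t/5)/2
Assemble drift = f_t + (1/2) f_xx = 3*x*(-3*x^2*sin(9*t/5) + 5*cos(9*t/5))/20 and diffusion = f_x = 3*x^2*cos(9*t/5)/4. Substituting x = B_t:
  d(B_t^3*cos(9*t/5)/4) = (3*B_t*(-3*B_t^2*sin(9*t/5) + 5*cos(9*t/5))/20) dt + (3*B_t^2*cos(9*t/5)/4) dB_t.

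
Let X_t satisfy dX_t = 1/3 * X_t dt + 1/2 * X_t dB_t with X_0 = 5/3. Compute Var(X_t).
Var(X_t) = 25*(exp(t/4) - 1)*exp(2*t/3)/9

For GBM dX = mu X dt + sigma X dB with X_0 = x_0, apply Itô to Y = log X: dY = (mu - sigma^2/2) dt + sigma dB, so Y_t = log(x_0) + (mu - sigma^2/2) t + sigma B_t and hence X_t = x_0 * exp((mu - sigma^2/2) t + sigma B_t).
With mu = 1/3, sigma = 1/2, x_0 = 5/3, this gives:
  X_t = 5/3 * exp((5/24) * t + (1/2) * B_t).
Since sigma*B_t ~ Normal(0, sigma^2 t), E[exp(sigma*B_t)] = exp(sigma^2 t / 2); so E[X_t] = x_0 * exp((mu - sigma^2/2) t) * exp(sigma^2 t / 2) = x_0 * exp(mu t) = 5*exp(t/3)/3.
Var(X_t) = E[X_t^2] - (E[X_t])^2 = x_0^2 * exp(2 mu t) * (exp(sigma^2 t) - 1) = 25*(exp(t/4) - 1)*exp(2*t/3)/9.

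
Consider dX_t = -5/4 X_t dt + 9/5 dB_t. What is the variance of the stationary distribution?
lim Var(X_t) = 162/125

The OU SDE dX = -theta X dt + sigma dB admits the integrating factor exp(theta t): d(exp(theta t) X_t) = sigma exp(theta t) dB_t. Integrating from 0 to t gives X_t = x_0 * exp(-theta t) + sigma * int_0^t exp(-theta (t-s)) dB_s for any initial x_0. The Itô integral has variance (by the Itô isometry) sigma^2 * int_0^t exp(-2 theta (t - s)) ds = sigma^2 * (1 - exp(-2 theta t)) / (2 theta), independent of x_0.
With theta = 5/4, sigma = 9/5:
  Var(X_t) = (9/5)^2 * (1 - exp(-2*5/4 t)) / (2 * 5/4) = 162/125 - 162*exp(-5*t/2)/125.
As t -> infinity, exp(-2*5/4 t) -> 0, so the stationary variance is sigma^2 / (2 theta) = 162/125.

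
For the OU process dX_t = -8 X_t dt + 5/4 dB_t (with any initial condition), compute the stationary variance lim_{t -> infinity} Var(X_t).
lim Var(X_t) = 25/256

The OU SDE dX = -theta X dt + sigma dB admits the integrating factor exp(theta t): d(exp(theta t) X_t) = sigma exp(theta t) dB_t. Integrating from 0 to t gives X_t = x_0 * exp(-theta t) + sigma * int_0^t exp(-theta (t-s)) dB_s for any initial x_0. The Itô integral has variance (by the Itô isometry) sigma^2 * int_0^t exp(-2 theta (t - s)) ds = sigma^2 * (1 - exp(-2 theta t)) / (2 theta), independent of x_0.
With theta = 8, sigma = 5/4:
  Var(X_t) = (5/4)^2 * (1 - exp(-2*8 t)) / (2 * 8) = 25/256 - 25*exp(-16*t)/256.
As t -> infinity, exp(-2*8 t) -> 0, so the stationary variance is sigma^2 / (2 theta) = 25/256.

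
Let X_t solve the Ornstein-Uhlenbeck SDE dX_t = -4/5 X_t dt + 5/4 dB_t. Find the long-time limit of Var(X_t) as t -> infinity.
lim Var(X_t) = 125/128

The OU SDE dX = -theta X dt + sigma dB admits the integrating factor exp(theta t): d(exp(theta t) X_t) = sigma exp(theta t) dB_t. Integrating from 0 to t gives X_t = x_0 * exp(-theta t) + sigma * int_0^t exp(-theta (t-s)) dB_s for any initial x_0. The Itô integral has variance (by the Itô isometry) sigma^2 * int_0^t exp(-2 theta (t - s)) ds = sigma^2 * (1 - exp(-2 theta t)) / (2 theta), independent of x_0.
With theta = 4/5, sigma = 5/4:
  Var(X_t) = (5/4)^2 * (1 - exp(-2*4/5 t)) / (2 * 4/5) = 125/128 - 125*exp(-8*t/5)/128.
As t -> infinity, exp(-2*4/5 t) -> 0, so the stationary variance is sigma^2 / (2 theta) = 125/128.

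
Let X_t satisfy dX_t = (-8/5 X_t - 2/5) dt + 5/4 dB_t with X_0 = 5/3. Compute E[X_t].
E[X_t] = -1/4 + 23*exp(-8*t/5)/12

Taking expectations and using E[dB_t] = 0, the mean m(t) = E[X_t] satisfies the ODE m'(t) = a m(t) + b with m(0) = x_0. With a = -8/5, b = -2/5, x_0 = 5/3, the solution is
  m(t) = x_0 * exp(a t) + (b/a) * (exp(a t) - 1)
       = (5/3) * exp((-8/5) t) + ((-2/5)/(-8/5)) * (exp((-8/5) t) - 1)
       = -1/4 + 23*exp(-8*t/5)/12.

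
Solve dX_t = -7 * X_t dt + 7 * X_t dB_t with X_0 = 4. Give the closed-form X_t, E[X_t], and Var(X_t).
X_t = 4 * exp((-63/2) t + (7) B_t); E[X_t] = 4*exp(-7*t); Var(X_t) = (16*exp(49*t) - 16)*exp(-14*t)

For GBM dX = mu X dt + sigma X dB with X_0 = x_0, apply Itô to Y = log X: dY = (mu - sigma^2/2) dt + sigma dB, so Y_t = log(x_0) + (mu - sigma^2/2) t + sigma B_t and hence X_t = x_0 * exp((mu - sigma^2/2) t + sigma B_t).
With mu = -7, sigma = 7, x_0 = 4, this gives:
  X_t = 4 * exp((-63/2) * t + (7) * B_t).
Since sigma*B_t ~ Normal(0, sigma^2 t), E[exp(sigma*B_t)] = exp(sigma^2 t / 2); so E[X_t] = x_0 * exp((mu - sigma^2/2) t) * exp(sigma^2 t / 2) = x_0 * exp(mu t) = 4*exp(-7*t).
Var(X_t) = E[X_t^2] - (E[X_t])^2 = x_0^2 * exp(2 mu t) * (exp(sigma^2 t) - 1) = (16*exp(49*t) - 16)*exp(-14*t).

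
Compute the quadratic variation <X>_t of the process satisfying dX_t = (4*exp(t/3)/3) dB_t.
<X>_t = 8*exp(2*t/3)/3 - 8/3

For an Itô process dX_t = a(t) dt + b(t) dB_t, the quadratic variation is <X>_t = int_0^t b(s)^2 ds (the drift term does not contribute). Here b(s) = 4*exp(s/3)/3, so
  b(s)^2 = 16*exp(2*s/3)/9.
Integrating from 0 to t:
  <X>_t = int_0^t (16*exp(2*s/3)/9) ds = 8*exp(2*t/3)/3 - 8/3.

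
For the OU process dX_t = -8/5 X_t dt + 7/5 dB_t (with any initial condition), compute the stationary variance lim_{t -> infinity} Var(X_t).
lim Var(X_t) = 49/80

The OU SDE dX = -theta X dt + sigma dB admits the integrating factor exp(theta t): d(exp(theta t) X_t) = sigma exp(theta t) dB_t. Integrating from 0 to t gives X_t = x_0 * exp(-theta t) + sigma * int_0^t exp(-theta (t-s)) dB_s for any initial x_0. The Itô integral has variance (by the Itô isometry) sigma^2 * int_0^t exp(-2 theta (t - s)) ds = sigma^2 * (1 - exp(-2 theta t)) / (2 theta), independent of x_0.
With theta = 8/5, sigma = 7/5:
  Var(X_t) = (7/5)^2 * (1 - exp(-2*8/5 t)) / (2 * 8/5) = 49/80 - 49*exp(-16*t/5)/80.
As t -> infinity, exp(-2*8/5 t) -> 0, so the stationary variance is sigma^2 / (2 theta) = 49/80.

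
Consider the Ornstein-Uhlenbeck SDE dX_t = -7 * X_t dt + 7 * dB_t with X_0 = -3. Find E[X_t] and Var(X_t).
E[X_t] = -3*exp(-7*t); Var(X_t) = 7/2 - 7*exp(-14*t)/2

The OU SDE dX = -theta X dt + sigma dB admits the integrating factor exp(theta t): d(exp(theta t) X_t) = sigma exp(theta t) dB_t. Integrating from 0 to t:
  X_t = x_0 * exp(-theta t) + sigma * int_0^t exp(-theta (t-s)) dB_s.
The Itô integral has mean 0 and (by the Itô isometry) variance sigma^2 * int_0^t exp(-2 theta (t - s)) ds = sigma^2 * (1 - exp(-2 theta t)) / (2 theta).
With theta = 7, sigma = 7, x_0 = -3:
  E[X_t] = -3 * exp(-7 t) = -3*exp(-7*t)
  Var(X_t) = (7)^2 * (1 - exp(-2*7 t)) / (2 * 7) = 7/2 - 7*exp(-14*t)/2.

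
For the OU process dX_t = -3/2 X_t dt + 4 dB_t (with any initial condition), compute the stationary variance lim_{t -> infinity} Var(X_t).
lim Var(X_t) = 16/3

The OU SDE dX = -theta X dt + sigma dB admits the integrating factor exp(theta t): d(exp(theta t) X_t) = sigma exp(theta t) dB_t. Integrating from 0 to t gives X_t = x_0 * exp(-theta t) + sigma * int_0^t exp(-theta (t-s)) dB_s for any initial x_0. The Itô integral has variance (by the Itô isometry) sigma^2 * int_0^t exp(-2 theta (t - s)) ds = sigma^2 * (1 - exp(-2 theta t)) / (2 theta), independent of x_0.
With theta = 3/2, sigma = 4:
  Var(X_t) = (4)^2 * (1 - exp(-2*3/2 t)) / (2 * 3/2) = 16/3 - 16*exp(-3*t)/3.
As t -> infinity, exp(-2*3/2 t) -> 0, so the stationary variance is sigma^2 / (2 theta) = 16/3.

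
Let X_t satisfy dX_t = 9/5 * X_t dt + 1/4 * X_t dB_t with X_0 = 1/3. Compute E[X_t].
E[X_t] = exp(9*t/5)/3

For GBM dX = mu X dt + sigma X dB with X_0 = x_0, apply Itô to Y = log X: dY = (mu - sigma^2/2) dt + sigma dB, so Y_t = log(x_0) + (mu - sigma^2/2) t + sigma B_t and hence X_t = x_0 * exp((mu - sigma^2/2) t + sigma B_t).
With mu = 9/5, sigma = 1/4, x_0 = 1/3, this gives:
  X_t = 1/3 * exp((283/160) * t + (1/4) * B_t).
Since sigma*B_t ~ Normal(0, sigma^2 t), E[exp(sigma*B_t)] = exp(sigma^2 t / 2); so E[X_t] = x_0 * exp((mu - sigma^2/2) t) * exp(sigma^2 t / 2) = x_0 * exp(mu t) = exp(9*t/5)/3.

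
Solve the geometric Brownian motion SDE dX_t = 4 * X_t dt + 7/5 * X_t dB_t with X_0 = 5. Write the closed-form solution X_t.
X_t = 5 * exp((151/50) * t + (7/5) * B_t)

For GBM dX = mu X dt + sigma X dB with X_0 = x_0, apply Itô to Y = log X: dY = (mu - sigma^2/2) dt + sigma dB, so Y_t = log(x_0) + (mu - sigma^2/2) t + sigma B_t and hence X_t = x_0 * exp((mu - sigma^2/2) t + sigma B_t).
With mu = 4, sigma = 7/5, x_0 = 5, this gives:
  X_t = 5 * exp((151/50) * t + (7/5) * B_t).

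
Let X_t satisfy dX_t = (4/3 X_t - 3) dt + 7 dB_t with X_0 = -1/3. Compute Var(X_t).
Var(X_t) = 147*exp(8*t/3)/8 - 147/8

The variance V(t) = Var(X_t) satisfies V'(t) = 2 a V(t) + c^2 with V(0) = 0 (drift coefficient is linear in X, diffusion is constant). With a = 4/3, c = 7, the solution is
  V(t) = (c^2 / (2 a)) * (exp(2 a t) - 1)
       = (7^2 / (2*(4/3))) * (exp((8/3) t) - 1)
       = 147*exp(8*t/3)/8 - 147/8.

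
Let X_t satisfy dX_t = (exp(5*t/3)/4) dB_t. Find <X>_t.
<X>_t = 3*exp(10*t/3)/160 - 3/160

For an Itô process dX_t = a(t) dt + b(t) dB_t, the quadratic variation is <X>_t = int_0^t b(s)^2 ds (the drift term does not contribute). Here b(s) = exp(5*s/3)/4, so
  b(s)^2 = exp(10*s/3)/16.
Integrating from 0 to t:
  <X>_t = int_0^t (exp(10*s/3)/16) ds = 3*exp(10*t/3)/160 - 3/160.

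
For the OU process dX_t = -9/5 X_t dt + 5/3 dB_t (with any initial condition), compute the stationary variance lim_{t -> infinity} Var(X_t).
lim Var(X_t) = 125/162

The OU SDE dX = -theta X dt + sigma dB admits the integrating factor exp(theta t): d(exp(theta t) X_t) = sigma exp(theta t) dB_t. Integrating from 0 to t gives X_t = x_0 * exp(-theta t) + sigma * int_0^t exp(-theta (t-s)) dB_s for any initial x_0. The Itô integral has variance (by the Itô isometry) sigma^2 * int_0^t exp(-2 theta (t - s)) ds = sigma^2 * (1 - exp(-2 theta t)) / (2 theta), independent of x_0.
With theta = 9/5, sigma = 5/3:
  Var(X_t) = (5/3)^2 * (1 - exp(-2*9/5 t)) / (2 * 9/5) = 125/162 - 125*exp(-18*t/5)/162.
As t -> infinity, exp(-2*9/5 t) -> 0, so the stationary variance is sigma^2 / (2 theta) = 125/162.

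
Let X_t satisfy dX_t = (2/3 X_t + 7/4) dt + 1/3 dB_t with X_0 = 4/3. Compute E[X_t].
E[X_t] = 95*exp(2*t/3)/24 - 21/8

Taking expectations and using E[dB_t] = 0, the mean m(t) = E[X_t] satisfies the ODE m'(t) = a m(t) + b with m(0) = x_0. With a = 2/3, b = 7/4, x_0 = 4/3, the solution is
  m(t) = x_0 * exp(a t) + (b/a) * (exp(a t) - 1)
       = (4/3) * exp((2/3) t) + ((7/4)/(2/3)) * (exp((2/3) t) - 1)
       = 95*exp(2*t/3)/24 - 21/8.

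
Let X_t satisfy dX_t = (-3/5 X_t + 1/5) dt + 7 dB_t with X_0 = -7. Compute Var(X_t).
Var(X_t) = 245/6 - 245*exp(-6*t/5)/6

The variance V(t) = Var(X_t) satisfies V'(t) = 2 a V(t) + c^2 with V(0) = 0 (drift coefficient is linear in X, diffusion is constant). With a = -3/5, c = 7, the solution is
  V(t) = (c^2 / (2 a)) * (exp(2 a t) - 1)
       = (7^2 / (2*(-3/5))) * (exp((-6/5) t) - 1)
       = 245/6 - 245*exp(-6*t/5)/6.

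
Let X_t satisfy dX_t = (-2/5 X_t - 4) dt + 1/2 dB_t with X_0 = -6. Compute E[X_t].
E[X_t] = -10 + 4*exp(-2*t/5)

Taking expectations and using E[dB_t] = 0, the mean m(t) = E[X_t] satisfies the ODE m'(t) = a m(t) + b with m(0) = x_0. With a = -2/5, b = -4, x_0 = -6, the solution is
  m(t) = x_0 * exp(a t) + (b/a) * (exp(a t) - 1)
       = (-6) * exp((-2/5) t) + ((-4)/(-2/5)) * (exp((-2/5) t) - 1)
       = -10 + 4*exp(-2*t/5).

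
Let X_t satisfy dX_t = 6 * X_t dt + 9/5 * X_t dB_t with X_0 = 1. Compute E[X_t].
E[X_t] = exp(6*t)

For GBM dX = mu X dt + sigma X dB with X_0 = x_0, apply Itô to Y = log X: dY = (mu - sigma^2/2) dt + sigma dB, so Y_t = log(x_0) + (mu - sigma^2/2) t + sigma B_t and hence X_t = x_0 * exp((mu - sigma^2/2) t + sigma B_t).
With mu = 6, sigma = 9/5, x_0 = 1, this gives:
  X_t = 1 * exp((219/50) * t + (9/5) * B_t).
Since sigma*B_t ~ Normal(0, sigma^2 t), E[exp(sigma*B_t)] = exp(sigma^2 t / 2); so E[X_t] = x_0 * exp((mu - sigma^2/2) t) * exp(sigma^2 t / 2) = x_0 * exp(mu t) = exp(6*t).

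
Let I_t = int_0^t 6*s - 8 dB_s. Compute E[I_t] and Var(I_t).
E[I_t] = 0; Var(I_t) = 4*t*(3*t^2 - 12*t + 16)

The Itô integral of a deterministic integrand f(s) has mean 0 because each increment f(s) * (B_{s+ds} - B_s) has mean 0. By the Itô isometry:
  Var( int_0^t f(s) dB_s ) = E[ (int_0^t f(s) dB_s)^2 ] = int_0^t f(s)^2 ds.
Here f(s) = 6*s - 8, so f(s)^2 = 4*(3*s - 4)^2. Integrate:
  int_0^t (4*(3*s - 4)^2) ds = 4*t*(3*t^2 - 12*t + 16).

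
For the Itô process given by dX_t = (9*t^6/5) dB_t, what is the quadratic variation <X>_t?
<X>_t = 81*t^13/325

For an Itô process dX_t = a(t) dt + b(t) dB_t, the quadratic variation is <X>_t = int_0^t b(s)^2 ds (the drift term does not contribute). Here b(s) = 9*s^6/5, so
  b(s)^2 = 81*s^12/25.
Integrating from 0 to t:
  <X>_t = int_0^t (81*s^12/25) ds = 81*t^13/325.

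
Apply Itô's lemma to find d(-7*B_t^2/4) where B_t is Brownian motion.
d(-7*B_t^2/4) = (-7/4) dt + (-7*B_t/2) dB_t

Itô's formula for f(B_t) gives d f(B_t) = f'(B_t) dB_t + (1/2) f''(B_t) dt. Compute derivatives of f(x) = -7*x^2/4:
  f'(x)  = -7*x/2
  f''(x) = -7/2
Substitute x = B_t and multiply the f'' term by 1/2:
  drift     = (1/2) * (-7/2) evaluated at B_t = -7/4
  diffusion = (-7*x/2) evaluated at B_t = -7*B_t/2
Therefore d(-7*B_t^2/4) = (-7/4) dt + (-7*B_t/2) dB_t.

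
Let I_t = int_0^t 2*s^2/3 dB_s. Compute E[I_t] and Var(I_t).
E[I_t] = 0; Var(I_t) = 4*t^5/45

The Itô integral of a deterministic integrand f(s) has mean 0 because each increment f(s) * (B_{s+ds} - B_s) has mean 0. By the Itô isometry:
  Var( int_0^t f(s) dB_s ) = E[ (int_0^t f(s) dB_s)^2 ] = int_0^t f(s)^2 ds.
Here f(s) = 2*s^2/3, so f(s)^2 = 4*s^4/9. Integrate:
  int_0^t (4*s^4/9) ds = 4*t^5/45.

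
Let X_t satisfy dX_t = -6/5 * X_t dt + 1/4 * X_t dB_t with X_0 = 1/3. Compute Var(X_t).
Var(X_t) = (exp(t/16) - 1)*exp(-12*t/5)/9

For GBM dX = mu X dt + sigma X dB with X_0 = x_0, apply Itô to Y = log X: dY = (mu - sigma^2/2) dt + sigma dB, so Y_t = log(x_0) + (mu - sigma^2/2) t + sigma B_t and hence X_t = x_0 * exp((mu - sigma^2/2) t + sigma B_t).
With mu = -6/5, sigma = 1/4, x_0 = 1/3, this gives:
  X_t = 1/3 * exp((-197/160) * t + (1/4) * B_t).
Since sigma*B_t ~ Normal(0, sigma^2 t), E[exp(sigma*B_t)] = exp(sigma^2 t / 2); so E[X_t] = x_0 * exp((mu - sigma^2/2) t) * exp(sigma^2 t / 2) = x_0 * exp(mu t) = exp(-6*t/5)/3.
Var(X_t) = E[X_t^2] - (E[X_t])^2 = x_0^2 * exp(2 mu t) * (exp(sigma^2 t) - 1) = (exp(t/16) - 1)*exp(-12*t/5)/9.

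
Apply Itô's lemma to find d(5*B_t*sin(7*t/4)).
d(5*B_t*sin(7*t/4)) = (35*B_t*cos(7*t/4)/4) dt + (5*sin(7*t/4)) dB_t

Itô's formula for f(t, x): d f(t, B_t) = (f_t + (1/2) f_xx) dt + f_x dB_t. Compute partials of f(t, x) = 5*x*sin(7*t/4):
  f_t(t,x)  = 35*x*cos(7*t/4)/4
  f_x(t,x)  = 5*sin(7*t/4)
  f_xx(t,x) = 0
Assemble drift = f_t + (1/2) f_xx = 35*x*cos(7*t/4)/4 and diffusion = f_x = 5*sin(7*t/4). Substituting x = B_t:
  d(5*B_t*sin(7*t/4)) = (35*B_t*cos(7*t/4)/4) dt + (5*sin(7*t/4)) dB_t.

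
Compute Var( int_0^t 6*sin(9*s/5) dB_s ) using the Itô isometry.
Var = 18*t - 5*sin(18*t/5)

The Itô integral of a deterministic integrand f(s) has mean 0 because each increment f(s) * (B_{s+ds} - B_s) has mean 0. By the Itô isometry:
  Var( int_0^t f(s) dB_s ) = E[ (int_0^t f(s) dB_s)^2 ] = int_0^t f(s)^2 ds.
Here f(s) = 6*sin(9*s/5), so f(s)^2 = 36*sin(9*s/5)^2. Integrate:
  int_0^t (36*sin(9*s/5)^2) ds = 18*t - 5*sin(18*t/5).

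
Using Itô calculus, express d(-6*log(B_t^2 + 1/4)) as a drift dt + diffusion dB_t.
d(-6*log(B_t^2 + 1/4)) = (24*(4*B_t^2 - 1)/(4*B_t^2 + 1)^2) dt + (-48*B_t/(4*B_t^2 + 1)) dB_t

Itô's formula for f(B_t) gives d f(B_t) = f'(B_t) dB_t + (1/2) f''(B_t) dt. Compute derivatives of f(x) = -6*log(x^2 + 1/4):
  f'(x)  = -48*x/(4*x^2 + 1)
  f''(x) = 48*(4*x^2 - 1)/(4*x^2 + 1)^2
Substitute x = B_t and multiply the f'' term by 1/2:
  drift     = (1/2) * (48*(4*x^2 - 1)/(4*x^2 + 1)^2) evaluated at B_t = 24*(4*B_t^2 - 1)/(4*B_t^2 + 1)^2
  diffusion = (-48*x/(4*x^2 + 1)) evaluated at B_t = -48*B_t/(4*B_t^2 + 1)
Therefore d(-6*log(B_t^2 + 1/4)) = (24*(4*B_t^2 - 1)/(4*B_t^2 + 1)^2) dt + (-48*B_t/(4*B_t^2 + 1)) dB_t.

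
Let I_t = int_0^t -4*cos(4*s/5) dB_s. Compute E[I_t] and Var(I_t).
E[I_t] = 0; Var(I_t) = 8*t + 10*sin(4*t/5)*cos(4*t/5)

The Itô integral of a deterministic integrand f(s) has mean 0 because each increment f(s) * (B_{s+ds} - B_s) has mean 0. By the Itô isometry:
  Var( int_0^t f(s) dB_s ) = E[ (int_0^t f(s) dB_s)^2 ] = int_0^t f(s)^2 ds.
Here f(s) = -4*cos(4*s/5), so f(s)^2 = 16*cos(4*s/5)^2. Integrate:
  int_0^t (16*cos(4*s/5)^2) ds = 8*t + 10*sin(4*t/5)*cos(4*t/5).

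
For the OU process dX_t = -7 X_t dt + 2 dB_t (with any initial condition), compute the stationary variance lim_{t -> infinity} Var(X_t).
lim Var(X_t) = 2/7

The OU SDE dX = -theta X dt + sigma dB admits the integrating factor exp(theta t): d(exp(theta t) X_t) = sigma exp(theta t) dB_t. Integrating from 0 to t gives X_t = x_0 * exp(-theta t) + sigma * int_0^t exp(-theta (t-s)) dB_s for any initial x_0. The Itô integral has variance (by the Itô isometry) sigma^2 * int_0^t exp(-2 theta (t - s)) ds = sigma^2 * (1 - exp(-2 theta t)) / (2 theta), independent of x_0.
With theta = 7, sigma = 2:
  Var(X_t) = (2)^2 * (1 - exp(-2*7 t)) / (2 * 7) = 2/7 - 2*exp(-14*t)/7.
As t -> infinity, exp(-2*7 t) -> 0, so the stationary variance is sigma^2 / (2 theta) = 2/7.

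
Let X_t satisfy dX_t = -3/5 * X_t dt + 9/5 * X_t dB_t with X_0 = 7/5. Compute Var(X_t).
Var(X_t) = (49*exp(81*t/25) - 49)*exp(-6*t/5)/25

For GBM dX = mu X dt + sigma X dB with X_0 = x_0, apply Itô to Y = log X: dY = (mu - sigma^2/2) dt + sigma dB, so Y_t = log(x_0) + (mu - sigma^2/2) t + sigma B_t and hence X_t = x_0 * exp((mu - sigma^2/2) t + sigma B_t).
With mu = -3/5, sigma = 9/5, x_0 = 7/5, this gives:
  X_t = 7/5 * exp((-111/50) * t + (9/5) * B_t).
Since sigma*B_t ~ Normal(0, sigma^2 t), E[exp(sigma*B_t)] = exp(sigma^2 t / 2); so E[X_t] = x_0 * exp((mu - sigma^2/2) t) * exp(sigma^2 t / 2) = x_0 * exp(mu t) = 7*exp(-3*t/5)/5.
Var(X_t) = E[X_t^2] - (E[X_t])^2 = x_0^2 * exp(2 mu t) * (exp(sigma^2 t) - 1) = (49*exp(81*t/25) - 49)*exp(-6*t/5)/25.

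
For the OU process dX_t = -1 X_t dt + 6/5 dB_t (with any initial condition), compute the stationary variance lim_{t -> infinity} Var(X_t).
lim Var(X_t) = 18/25

The OU SDE dX = -theta X dt + sigma dB admits the integrating factor exp(theta t): d(exp(theta t) X_t) = sigma exp(theta t) dB_t. Integrating from 0 to t gives X_t = x_0 * exp(-theta t) + sigma * int_0^t exp(-theta (t-s)) dB_s for any initial x_0. The Itô integral has variance (by the Itô isometry) sigma^2 * int_0^t exp(-2 theta (t - s)) ds = sigma^2 * (1 - exp(-2 theta t)) / (2 theta), independent of x_0.
With theta = 1, sigma = 6/5:
  Var(X_t) = (6/5)^2 * (1 - exp(-2*1 t)) / (2 * 1) = 18/25 - 18*exp(-2*t)/25.
As t -> infinity, exp(-2*1 t) -> 0, so the stationary variance is sigma^2 / (2 theta) = 18/25.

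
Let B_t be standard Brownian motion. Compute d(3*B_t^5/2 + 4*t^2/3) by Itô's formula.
d(3*B_t^5/2 + 4*t^2/3) = (15*B_t^3 + 8*t/3) dt + (15*B_t^4/2) dB_t

Itô's formula for f(t, x): d f(t, B_t) = (f_t + (1/2) f_xx) dt + f_x dB_t. Compute partials of f(t, x) = 4*t^2/3 + 3*x^5/2:
  f_t(t,x)  = 8*t/3
  f_x(t,x)  = 15*x^4/2
  f_xx(t,x) = 30*x^3
Assemble drift = f_t + (1/2) f_xx = 8*t/3 + 15*x^3 and diffusion = f_x = 15*x^4/2. Substituting x = B_t:
  d(3*B_t^5/2 + 4*t^2/3) = (15*B_t^3 + 8*t/3) dt + (15*B_t^4/2) dB_t.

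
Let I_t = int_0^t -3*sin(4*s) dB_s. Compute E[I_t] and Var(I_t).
E[I_t] = 0; Var(I_t) = 9*t/2 - 9*sin(4*t)*cos(4*t)/8

The Itô integral of a deterministic integrand f(s) has mean 0 because each increment f(s) * (B_{s+ds} - B_s) has mean 0. By the Itô isometry:
  Var( int_0^t f(s) dB_s ) = E[ (int_0^t f(s) dB_s)^2 ] = int_0^t f(s)^2 ds.
Here f(s) = -3*sin(4*s), so f(s)^2 = 9*sin(4*s)^2. Integrate:
  int_0^t (9*sin(4*s)^2) ds = 9*t/2 - 9*sin(4*t)*cos(4*t)/8.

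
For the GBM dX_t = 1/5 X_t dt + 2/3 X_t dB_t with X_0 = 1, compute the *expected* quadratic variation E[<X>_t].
E[<X>_t] = 10*exp(38*t/45)/19 - 10/19

<X>_t = int_0^t ((2/3) * X_s)^2 ds. Taking expectation inside the integral: E[<X>_t] = (2/3)^2 * int_0^t E[X_s^2] ds. For GBM, E[X_s^2] = x_0^2 * exp((2 mu + sigma^2) s). Integrating:
  E[<X>_t] = (2/3)^2 * 1^2 * (exp((2*(1/5) + (2/3)^2) t) - 1) / (2*(1/5) + (2/3)^2)
           = (2/3)^2 * 1^2 * (exp((38/45) t) - 1) / (38/45) = 10*exp(38*t/45)/19 - 10/19.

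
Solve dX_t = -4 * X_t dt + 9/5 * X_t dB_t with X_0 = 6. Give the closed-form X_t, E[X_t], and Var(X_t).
X_t = 6 * exp((-281/50) t + (9/5) B_t); E[X_t] = 6*exp(-4*t); Var(X_t) = (36*exp(81*t/25) - 36)*exp(-8*t)

For GBM dX = mu X dt + sigma X dB with X_0 = x_0, apply Itô to Y = log X: dY = (mu - sigma^2/2) dt + sigma dB, so Y_t = log(x_0) + (mu - sigma^2/2) t + sigma B_t and hence X_t = x_0 * exp((mu - sigma^2/2) t + sigma B_t).
With mu = -4, sigma = 9/5, x_0 = 6, this gives:
  X_t = 6 * exp((-281/50) * t + (9/5) * B_t).
Since sigma*B_t ~ Normal(0, sigma^2 t), E[exp(sigma*B_t)] = exp(sigma^2 t / 2); so E[X_t] = x_0 * exp((mu - sigma^2/2) t) * exp(sigma^2 t / 2) = x_0 * exp(mu t) = 6*exp(-4*t).
Var(X_t) = E[X_t^2] - (E[X_t])^2 = x_0^2 * exp(2 mu t) * (exp(sigma^2 t) - 1) = (36*exp(81*t/25) - 36)*exp(-8*t).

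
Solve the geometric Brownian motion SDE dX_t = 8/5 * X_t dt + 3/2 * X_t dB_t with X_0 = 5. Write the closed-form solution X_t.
X_t = 5 * exp((19/40) * t + (3/2) * B_t)

For GBM dX = mu X dt + sigma X dB with X_0 = x_0, apply Itô to Y = log X: dY = (mu - sigma^2/2) dt + sigma dB, so Y_t = log(x_0) + (mu - sigma^2/2) t + sigma B_t and hence X_t = x_0 * exp((mu - sigma^2/2) t + sigma B_t).
With mu = 8/5, sigma = 3/2, x_0 = 5, this gives:
  X_t = 5 * exp((19/40) * t + (3/2) * B_t).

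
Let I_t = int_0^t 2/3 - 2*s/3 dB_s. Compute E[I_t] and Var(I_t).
E[I_t] = 0; Var(I_t) = 4*t*(t^2 - 3*t + 3)/27

The Itô integral of a deterministic integrand f(s) has mean 0 because each increment f(s) * (B_{s+ds} - B_s) has mean 0. By the Itô isometry:
  Var( int_0^t f(s) dB_s ) = E[ (int_0^t f(s) dB_s)^2 ] = int_0^t f(s)^2 ds.
Here f(s) = 2/3 - 2*s/3, so f(s)^2 = 4*(s - 1)^2/9. Integrate:
  int_0^t (4*(s - 1)^2/9) ds = 4*t*(t^2 - 3*t + 3)/27.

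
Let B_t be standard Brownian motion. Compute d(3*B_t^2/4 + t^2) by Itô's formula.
d(3*B_t^2/4 + t^2) = (2*t + 3/4) dt + (3*B_t/2) dB_t

Itô's formula for f(t, x): d f(t, B_t) = (f_t + (1/2) f_xx) dt + f_x dB_t. Compute partials of f(t, x) = t^2 + 3*x^2/4:
  f_t(t,x)  = 2*t
  f_x(t,x)  = 3*x/2
  f_xx(t,x) = 3/2
Assemble drift = f_t + (1/2) f_xx = 2*t + 3/4 and diffusion = f_x = 3*x/2. Substituting x = B_t:
  d(3*B_t^2/4 + t^2) = (2*t + 3/4) dt + (3*B_t/2) dB_t.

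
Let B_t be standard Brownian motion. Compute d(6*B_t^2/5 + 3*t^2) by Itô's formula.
d(6*B_t^2/5 + 3*t^2) = (6*t + 6/5) dt + (12*B_t/5) dB_t

Itô's formula for f(t, x): d f(t, B_t) = (f_t + (1/2) f_xx) dt + f_x dB_t. Compute partials of f(t, x) = 3*t^2 + 6*x^2/5:
  f_t(t,x)  = 6*t
  f_x(t,x)  = 12*x/5
  f_xx(t,x) = 12/5
Assemble drift = f_t + (1/2) f_xx = 6*t + 6/5 and diffusion = f_x = 12*x/5. Substituting x = B_t:
  d(6*B_t^2/5 + 3*t^2) = (6*t + 6/5) dt + (12*B_t/5) dB_t.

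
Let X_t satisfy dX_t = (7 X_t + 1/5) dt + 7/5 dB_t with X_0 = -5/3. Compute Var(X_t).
Var(X_t) = 7*exp(14*t)/50 - 7/50

The variance V(t) = Var(X_t) satisfies V'(t) = 2 a V(t) + c^2 with V(0) = 0 (drift coefficient is linear in X, diffusion is constant). With a = 7, c = 7/5, the solution is
  V(t) = (c^2 / (2 a)) * (exp(2 a t) - 1)
       = ((7/5)^2 / (2*7)) * (exp(14 t) - 1)
       = 7*exp(14*t)/50 - 7/50.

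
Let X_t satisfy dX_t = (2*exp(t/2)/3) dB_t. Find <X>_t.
<X>_t = 4*exp(t)/9 - 4/9

For an Itô process dX_t = a(t) dt + b(t) dB_t, the quadratic variation is <X>_t = int_0^t b(s)^2 ds (the drift term does not contribute). Here b(s) = 2*exp(s/2)/3, so
  b(s)^2 = 4*exp(s)/9.
Integrating from 0 to t:
  <X>_t = int_0^t (4*exp(s)/9) ds = 4*exp(t)/9 - 4/9.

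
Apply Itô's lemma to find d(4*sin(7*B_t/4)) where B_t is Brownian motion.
d(4*sin(7*B_t/4)) = (-49*sin(7*B_t/4)/8) dt + (7*cos(7*B_t/4)) dB_t

Itô's formula for f(B_t) gives d f(B_t) = f'(B_t) dB_t + (1/2) f''(B_t) dt. Compute derivatives of f(x) = 4*sin(7*x/4):
  f'(x)  = 7*cos(7*x/4)
  f''(x) = -49*sin(7*x/4)/4
Substitute x = B_t and multiply the f'' term by 1/2:
  drift     = (1/2) * (-49*sin(7*x/4)/4) evaluated at B_t = -49*sin(7*B_t/4)/8
  diffusion = (7*cos(7*x/4)) evaluated at B_t = 7*cos(7*B_t/4)
Therefore d(4*sin(7*B_t/4)) = (-49*sin(7*B_t/4)/8) dt + (7*cos(7*B_t/4)) dB_t.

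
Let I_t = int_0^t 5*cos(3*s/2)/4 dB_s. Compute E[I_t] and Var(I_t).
E[I_t] = 0; Var(I_t) = 25*t/32 + 25*sin(3*t)/96

The Itô integral of a deterministic integrand f(s) has mean 0 because each increment f(s) * (B_{s+ds} - B_s) has mean 0. By the Itô isometry:
  Var( int_0^t f(s) dB_s ) = E[ (int_0^t f(s) dB_s)^2 ] = int_0^t f(s)^2 ds.
Here f(s) = 5*cos(3*s/2)/4, so f(s)^2 = 25*cos(3*s/2)^2/16. Integrate:
  int_0^t (25*cos(3*s/2)^2/16) ds = 25*t/32 + 25*sin(3*t)/96.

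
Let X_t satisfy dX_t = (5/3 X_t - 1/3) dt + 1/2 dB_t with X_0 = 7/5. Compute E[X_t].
E[X_t] = 6*exp(5*t/3)/5 + 1/5

Taking expectations and using E[dB_t] = 0, the mean m(t) = E[X_t] satisfies the ODE m'(t) = a m(t) + b with m(0) = x_0. With a = 5/3, b = -1/3, x_0 = 7/5, the solution is
  m(t) = x_0 * exp(a t) + (b/a) * (exp(a t) - 1)
       = (7/5) * exp((5/3) t) + ((-1/3)/(5/3)) * (exp((5/3) t) - 1)
       = 6*exp(5*t/3)/5 + 1/5.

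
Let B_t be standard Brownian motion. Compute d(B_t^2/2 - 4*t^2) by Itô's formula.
d(B_t^2/2 - 4*t^2) = (1/2 - 8*t) dt + (B_t) dB_t

Itô's formula for f(t, x): d f(t, B_t) = (f_t + (1/2) f_xx) dt + f_x dB_t. Compute partials of f(t, x) = -4*t^2 + x^2/2:
  f_t(t,x)  = -8*t
  f_x(t,x)  = x
  f_xx(t,x) = 1
Assemble drift = f_t + (1/2) f_xx = 1/2 - 8*t and diffusion = f_x = x. Substituting x = B_t:
  d(B_t^2/2 - 4*t^2) = (1/2 - 8*t) dt + (B_t) dB_t.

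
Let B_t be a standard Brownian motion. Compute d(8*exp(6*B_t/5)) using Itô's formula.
d(8*exp(6*B_t/5)) = (144*exp(6*B_t/5)/25) dt + (48*exp(6*B_t/5)/5) dB_t

Itô's formula for f(B_t) gives d f(B_t) = f'(B_t) dB_t + (1/2) f''(B_t) dt. Compute derivatives of f(x) = 8*exp(6*x/5):
  f'(x)  = 48*exp(6*x/5)/5
  f''(x) = 288*exp(6*x/5)/25
Substitute x = B_t and multiply the f'' term by 1/2:
  drift     = (1/2) * (288*exp(6*x/5)/25) evaluated at B_t = 144*exp(6*B_t/5)/25
  diffusion = (48*exp(6*x/5)/5) evaluated at B_t = 48*exp(6*B_t/5)/5
Therefore d(8*exp(6*B_t/5)) = (144*exp(6*B_t/5)/25) dt + (48*exp(6*B_t/5)/5) dB_t.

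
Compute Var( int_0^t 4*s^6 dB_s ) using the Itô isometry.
Var = 16*t^13/13

The Itô integral of a deterministic integrand f(s) has mean 0 because each increment f(s) * (B_{s+ds} - B_s) has mean 0. By the Itô isometry:
  Var( int_0^t f(s) dB_s ) = E[ (int_0^t f(s) dB_s)^2 ] = int_0^t f(s)^2 ds.
Here f(s) = 4*s^6, so f(s)^2 = 16*s^12. Integrate:
  int_0^t (16*s^12) ds = 16*t^13/13.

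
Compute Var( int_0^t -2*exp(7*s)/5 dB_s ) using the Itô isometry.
Var = 2*exp(14*t)/175 - 2/175

The Itô integral of a deterministic integrand f(s) has mean 0 because each increment f(s) * (B_{s+ds} - B_s) has mean 0. By the Itô isometry:
  Var( int_0^t f(s) dB_s ) = E[ (int_0^t f(s) dB_s)^2 ] = int_0^t f(s)^2 ds.
Here f(s) = -2*exp(7*s)/5, so f(s)^2 = 4*exp(14*s)/25. Integrate:
  int_0^t (4*exp(14*s)/25) ds = 2*exp(14*t)/175 - 2/175.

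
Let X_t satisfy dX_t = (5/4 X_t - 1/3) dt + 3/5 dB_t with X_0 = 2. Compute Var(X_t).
Var(X_t) = 18*exp(5*t/2)/125 - 18/125

The variance V(t) = Var(X_t) satisfies V'(t) = 2 a V(t) + c^2 with V(0) = 0 (drift coefficient is linear in X, diffusion is constant). With a = 5/4, c = 3/5, the solution is
  V(t) = (c^2 / (2 a)) * (exp(2 a t) - 1)
       = ((3/5)^2 / (2*(5/4))) * (exp((5/2) t) - 1)
       = 18*exp(5*t/2)/125 - 18/125.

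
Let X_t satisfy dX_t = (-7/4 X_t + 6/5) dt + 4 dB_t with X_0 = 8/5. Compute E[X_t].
E[X_t] = 24/35 + 32*exp(-7*t/4)/35

Taking expectations and using E[dB_t] = 0, the mean m(t) = E[X_t] satisfies the ODE m'(t) = a m(t) + b with m(0) = x_0. With a = -7/4, b = 6/5, x_0 = 8/5, the solution is
  m(t) = x_0 * exp(a t) + (b/a) * (exp(a t) - 1)
       = (8/5) * exp((-7/4) t) + ((6/5)/(-7/4)) * (exp((-7/4) t) - 1)
       = 24/35 + 32*exp(-7*t/4)/35.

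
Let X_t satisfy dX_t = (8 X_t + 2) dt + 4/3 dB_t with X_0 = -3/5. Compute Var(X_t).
Var(X_t) = exp(16*t)/9 - 1/9

The variance V(t) = Var(X_t) satisfies V'(t) = 2 a V(t) + c^2 with V(0) = 0 (drift coefficient is linear in X, diffusion is constant). With a = 8, c = 4/3, the solution is
  V(t) = (c^2 / (2 a)) * (exp(2 a t) - 1)
       = ((4/3)^2 / (2*8)) * (exp(16 t) - 1)
       = exp(16*t)/9 - 1/9.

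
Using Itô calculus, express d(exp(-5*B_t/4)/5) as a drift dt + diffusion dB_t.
d(exp(-5*B_t/4)/5) = (5*exp(-5*B_t/4)/32) dt + (-exp(-5*B_t/4)/4) dB_t

Itô's formula for f(B_t) gives d f(B_t) = f'(B_t) dB_t + (1/2) f''(B_t) dt. Compute derivatives of f(x) = exp(-5*x/4)/5:
  f'(x)  = -exp(-5*x/4)/4
  f''(x) = 5*exp(-5*x/4)/16
Substitute x = B_t and multiply the f'' term by 1/2:
  drift     = (1/2) * (5*exp(-5*x/4)/16) evaluated at B_t = 5*exp(-5*B_t/4)/32
  diffusion = (-exp(-5*x/4)/4) evaluated at B_t = -exp(-5*B_t/4)/4
Therefore d(exp(-5*B_t/4)/5) = (5*exp(-5*B_t/4)/32) dt + (-exp(-5*B_t/4)/4) dB_t.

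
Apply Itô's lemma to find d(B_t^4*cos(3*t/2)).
d(B_t^4*cos(3*t/2)) = (3*B_t^2*(-B_t^2*sin(3*t/2) + 4*cos(3*t/2))/2) dt + (4*B_t^3*cos(3*t/2)) dB_t

Itô's formula for f(t, x): d f(t, B_t) = (f_t + (1/2) f_xx) dt + f_x dB_t. Compute partials of f(t, x) = x^4*cos(3*t/2):
  f_t(t,x)  = -3*x^4*sin(3*t/2)/2
  f_x(t,x)  = 4*x^3*cos(3*t/2)
  f_xx(t,x) = 12*x^2*cos(3*t/2)
Assemble drift = f_t + (1/2) f_xx = 3*x^2*(-x^2*sin(3*t/2) + 4*cos(3*t/2))/2 and diffusion = f_x = 4*x^3*cos(3*t/2). Substituting x = B_t:
  d(B_t^4*cos(3*t/2)) = (3*B_t^2*(-B_t^2*sin(3*t/2) + 4*cos(3*t/2))/2) dt + (4*B_t^3*cos(3*t/2)) dB_t.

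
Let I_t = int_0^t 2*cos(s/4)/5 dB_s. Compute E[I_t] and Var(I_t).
E[I_t] = 0; Var(I_t) = 2*t/25 + 4*sin(t/2)/25

The Itô integral of a deterministic integrand f(s) has mean 0 because each increment f(s) * (B_{s+ds} - B_s) has mean 0. By the Itô isometry:
  Var( int_0^t f(s) dB_s ) = E[ (int_0^t f(s) dB_s)^2 ] = int_0^t f(s)^2 ds.
Here f(s) = 2*cos(s/4)/5, so f(s)^2 = 4*cos(s/4)^2/25. Integrate:
  int_0^t (4*cos(s/4)^2/25) ds = 2*t/25 + 4*sin(t/2)/25.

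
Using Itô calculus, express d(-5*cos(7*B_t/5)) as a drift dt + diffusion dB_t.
d(-5*cos(7*B_t/5)) = (49*cos(7*B_t/5)/10) dt + (7*sin(7*B_t/5)) dB_t

Itô's formula for f(B_t) gives d f(B_t) = f'(B_t) dB_t + (1/2) f''(B_t) dt. Compute derivatives of f(x) = -5*cos(7*x/5):
  f'(x)  = 7*sin(7*x/5)
  f''(x) = 49*cos(7*x/5)/5
Substitute x = B_t and multiply the f'' term by 1/2:
  drift     = (1/2) * (49*cos(7*x/5)/5) evaluated at B_t = 49*cos(7*B_t/5)/10
  diffusion = (7*sin(7*x/5)) evaluated at B_t = 7*sin(7*B_t/5)
Therefore d(-5*cos(7*B_t/5)) = (49*cos(7*B_t/5)/10) dt + (7*sin(7*B_t/5)) dB_t.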